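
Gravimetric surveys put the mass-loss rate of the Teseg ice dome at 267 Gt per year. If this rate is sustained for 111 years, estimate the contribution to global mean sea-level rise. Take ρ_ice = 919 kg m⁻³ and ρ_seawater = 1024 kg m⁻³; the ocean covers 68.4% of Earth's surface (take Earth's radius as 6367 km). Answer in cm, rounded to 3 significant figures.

Total mass lost = 267 Gt/yr × 111 yr = 2.964×10^4 Gt = 2.964×10^16 kg.
ρ_w = 1024 kg m⁻³, so water volume = 2.964×10^16 / 1024 = 2.894×10^13 m³.
Δh = 2.894×10^13 / 3.48×10^14 = 0.0831 m = 8.31 cm.

≈ 8.31 cm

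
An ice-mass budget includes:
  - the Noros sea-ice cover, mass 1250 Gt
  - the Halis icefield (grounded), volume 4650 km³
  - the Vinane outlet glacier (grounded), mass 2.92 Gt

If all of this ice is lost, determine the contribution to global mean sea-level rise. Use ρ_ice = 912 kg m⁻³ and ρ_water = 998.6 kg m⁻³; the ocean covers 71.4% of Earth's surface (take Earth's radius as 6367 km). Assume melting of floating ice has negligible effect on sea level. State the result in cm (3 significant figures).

≈ 1.17 cm

The Noros sea-ice cover is floating and already displaces its own weight of water, so its melt adds essentially nothing to sea level.
Halis: 4650 km³ × (912/998.6) = 4247 km³ of water.
Vinane: 2.92 Gt = 2.920×10^12 kg; dividing by ρ_w = 998.6 kg m⁻³ gives 2.924×10^9 m³ of water.
Total added water ≈ 4.250×10^12 m³ over 3.64×10^14 m² → Δh = 0.0117 m = 1.17 cm.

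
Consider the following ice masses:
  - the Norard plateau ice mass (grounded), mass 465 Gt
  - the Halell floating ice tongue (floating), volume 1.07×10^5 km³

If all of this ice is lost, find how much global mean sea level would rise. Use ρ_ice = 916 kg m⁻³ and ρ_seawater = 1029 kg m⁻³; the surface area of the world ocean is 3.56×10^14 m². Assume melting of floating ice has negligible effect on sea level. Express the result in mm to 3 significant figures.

Norard: 465 Gt = 4.650×10^14 kg; dividing by ρ_w = 1029 kg m⁻³ gives 4.519×10^11 m³ of water.
The Halell floating ice tongue is floating and already displaces its own weight of water, so its melt adds essentially nothing to sea level.
Total added water ≈ 4.519×10^11 m³ over 3.56×10^14 m² → Δh = 1.27×10^-3 m = 1.27 mm.

≈ 1.27 mm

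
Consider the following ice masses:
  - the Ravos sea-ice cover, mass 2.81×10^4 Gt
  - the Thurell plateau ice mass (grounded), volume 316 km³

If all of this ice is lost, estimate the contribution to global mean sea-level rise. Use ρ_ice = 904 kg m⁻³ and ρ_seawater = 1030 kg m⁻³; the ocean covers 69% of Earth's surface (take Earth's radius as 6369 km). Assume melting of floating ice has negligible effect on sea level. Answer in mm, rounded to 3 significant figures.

≈ 0.789 mm

The Ravos sea-ice cover is floating and already displaces its own weight of water, so its melt adds essentially nothing to sea level.
Thurell: 316 km³ × (904/1030) = 277.3 km³ of water.
Total added water ≈ 2.773×10^11 m³ over 3.52×10^14 m² → Δh = 7.89×10^-4 m = 0.789 mm.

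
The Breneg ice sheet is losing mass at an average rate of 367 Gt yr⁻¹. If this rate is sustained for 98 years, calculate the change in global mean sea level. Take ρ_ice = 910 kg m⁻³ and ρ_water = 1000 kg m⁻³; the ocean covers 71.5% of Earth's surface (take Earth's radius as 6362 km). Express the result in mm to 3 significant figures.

Total mass lost = 367 Gt/yr × 98 yr = 3.597×10^4 Gt = 3.597×10^16 kg.
ρ_w = 1000 kg m⁻³, so water volume = 3.597×10^16 / 1000 = 3.597×10^13 m³.
Δh = 3.597×10^13 / 3.64×10^14 = 0.0989 m = 98.9 mm.

≈ 98.9 mm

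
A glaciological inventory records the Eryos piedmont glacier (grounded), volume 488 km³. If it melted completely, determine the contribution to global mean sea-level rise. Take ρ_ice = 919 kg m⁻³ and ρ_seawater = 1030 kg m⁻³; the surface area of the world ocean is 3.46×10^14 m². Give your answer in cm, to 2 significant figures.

Eryos: 488 km³ × (919/1030) = 435.4 km³ of water.
Spread over 3.46×10^14 m² of ocean, Δh = 4.354×10^11 / 3.46×10^14 = 1.26×10^-3 m = 0.13 cm.

≈ 0.13 cm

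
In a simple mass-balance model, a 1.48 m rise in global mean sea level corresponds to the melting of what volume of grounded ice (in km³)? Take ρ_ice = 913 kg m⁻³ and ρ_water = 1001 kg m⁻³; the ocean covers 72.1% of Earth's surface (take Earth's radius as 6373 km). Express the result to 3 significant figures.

Required water volume = Δh × A = 1.48 m × 3.68×10^14 m² = 5.446×10^14 m³ = 5.446×10^5 km³.
Ice volume = water volume × ρ_w/ρ_ice = 5.446×10^5 × 1001/913 = 5.97×10^5 km³.

≈ 5.97×10^5 km³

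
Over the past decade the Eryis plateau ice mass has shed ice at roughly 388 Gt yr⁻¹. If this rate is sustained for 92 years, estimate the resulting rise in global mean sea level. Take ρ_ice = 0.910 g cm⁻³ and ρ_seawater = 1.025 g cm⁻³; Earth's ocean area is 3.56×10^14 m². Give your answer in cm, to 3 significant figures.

≈ 9.78 cm

Total mass lost = 388 Gt/yr × 92 yr = 3.570×10^4 Gt = 3.570×10^16 kg.
ρ_w = 1.025 g cm⁻³ = 1025 kg m⁻³, so water volume = 3.570×10^16 / 1025 = 3.483×10^13 m³.
Δh = 3.483×10^13 / 3.56×10^14 = 0.0978 m = 9.78 cm.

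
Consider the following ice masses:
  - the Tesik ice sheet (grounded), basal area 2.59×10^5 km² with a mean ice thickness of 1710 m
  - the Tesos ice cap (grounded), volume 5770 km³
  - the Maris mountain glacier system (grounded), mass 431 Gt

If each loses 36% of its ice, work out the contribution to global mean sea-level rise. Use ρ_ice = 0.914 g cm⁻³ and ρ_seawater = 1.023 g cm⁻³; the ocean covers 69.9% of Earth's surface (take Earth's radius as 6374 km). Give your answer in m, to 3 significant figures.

Tesik: ice volume = 2.59×10^5 km² × 1710 m = 4.429×10^5 km³; 0.36 × 4.429×10^5 × (914/1023) = 1.425×10^5 km³ of water.
Tesos: 0.36 × 5770 km³ × (914/1023) = 1856 km³ of water.
Maris: 0.36 × 431 Gt = 1.552×10^14 kg; dividing by ρ_w = 1.023 g cm⁻³ = 1023 kg m⁻³ gives 1.517×10^11 m³ of water.
Total added water ≈ 1.445×10^14 m³ over 3.57×10^14 m² → Δh = 0.405 m.

≈ 0.405 m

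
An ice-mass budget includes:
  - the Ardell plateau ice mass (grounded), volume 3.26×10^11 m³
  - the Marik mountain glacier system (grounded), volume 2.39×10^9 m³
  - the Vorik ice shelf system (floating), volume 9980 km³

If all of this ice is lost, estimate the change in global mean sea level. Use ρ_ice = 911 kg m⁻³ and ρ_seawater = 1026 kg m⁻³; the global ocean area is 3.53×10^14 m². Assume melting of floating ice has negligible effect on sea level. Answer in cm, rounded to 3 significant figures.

Ardell: 3.26×10^11 m³ × (911/1026) = 2.895×10^11 m³ of water.
Marik: 2.39×10^9 m³ × (911/1026) = 2.122×10^9 m³ of water.
The Vorik ice shelf system is floating and already displaces its own weight of water, so its melt adds essentially nothing to sea level.
Total added water ≈ 2.916×10^11 m³ over 3.53×10^14 m² → Δh = 8.26×10^-4 m = 0.0826 cm.

≈ 0.0826 cm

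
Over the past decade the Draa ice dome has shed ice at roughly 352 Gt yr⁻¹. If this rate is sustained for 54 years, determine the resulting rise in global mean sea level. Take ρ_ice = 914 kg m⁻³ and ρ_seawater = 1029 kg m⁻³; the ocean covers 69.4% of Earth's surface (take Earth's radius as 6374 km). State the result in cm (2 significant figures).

Total mass lost = 352 Gt/yr × 54 yr = 1.901×10^4 Gt = 1.901×10^16 kg.
ρ_w = 1029 kg m⁻³, so water volume = 1.901×10^16 / 1029 = 1.847×10^13 m³.
Δh = 1.847×10^13 / 3.54×10^14 = 0.0521 m = 5.2 cm.

≈ 5.2 cm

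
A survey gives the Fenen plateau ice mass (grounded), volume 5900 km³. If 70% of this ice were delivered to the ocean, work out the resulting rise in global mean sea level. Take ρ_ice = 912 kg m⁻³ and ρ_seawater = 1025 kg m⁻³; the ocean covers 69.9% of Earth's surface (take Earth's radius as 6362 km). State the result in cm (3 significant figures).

≈ 1.03 cm

Fenen: 0.7 × 5900 km³ × (912/1025) = 3675 km³ of water.
Spread over 3.56×10^14 m² of ocean, Δh = 3.675×10^12 / 3.56×10^14 = 0.0103 m = 1.03 cm.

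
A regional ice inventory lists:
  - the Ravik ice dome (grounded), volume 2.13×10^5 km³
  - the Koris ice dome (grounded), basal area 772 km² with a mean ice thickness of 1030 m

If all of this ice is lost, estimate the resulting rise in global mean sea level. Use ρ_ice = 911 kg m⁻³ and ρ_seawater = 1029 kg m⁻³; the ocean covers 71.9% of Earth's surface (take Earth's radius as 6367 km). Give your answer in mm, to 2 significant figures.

Ravik: 2.13×10^5 km³ × (911/1029) = 1.886×10^5 km³ of water.
Koris: ice volume = 772 km² × 1030 m = 795.2 km³; 795.2 × (911/1029) = 704.0 km³ of water.
Total added water ≈ 1.893×10^14 m³ over 3.66×10^14 m² → Δh = 0.517 m = 520 mm.

≈ 520 mm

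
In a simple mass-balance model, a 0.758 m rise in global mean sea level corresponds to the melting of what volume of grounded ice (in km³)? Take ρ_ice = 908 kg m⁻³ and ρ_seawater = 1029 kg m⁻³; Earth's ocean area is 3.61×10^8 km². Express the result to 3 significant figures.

Required water volume = Δh × A = 0.758 m × 3.61×10^14 m² = 2.736×10^14 m³ = 2.736×10^5 km³.
Ice volume = water volume × ρ_w/ρ_ice = 2.736×10^5 × 1029/908 = 3.10×10^5 km³.

≈ 3.10×10^5 km³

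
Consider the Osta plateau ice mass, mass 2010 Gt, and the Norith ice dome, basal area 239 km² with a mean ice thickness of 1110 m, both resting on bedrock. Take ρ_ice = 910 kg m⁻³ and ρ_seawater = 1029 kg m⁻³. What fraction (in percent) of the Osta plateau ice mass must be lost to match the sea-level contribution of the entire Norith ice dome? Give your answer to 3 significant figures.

≈ 12.0 %

Equal sea-level rise means equal mass of meltwater, i.e. equal mass of ice lost.
Ice mass of Norith: 2.414×10^14 kg; ice mass of Osta: 2.010×10^15 kg.
Fraction required = 2.414×10^14 / 2.010×10^15 = 0.120 → 12.0 %.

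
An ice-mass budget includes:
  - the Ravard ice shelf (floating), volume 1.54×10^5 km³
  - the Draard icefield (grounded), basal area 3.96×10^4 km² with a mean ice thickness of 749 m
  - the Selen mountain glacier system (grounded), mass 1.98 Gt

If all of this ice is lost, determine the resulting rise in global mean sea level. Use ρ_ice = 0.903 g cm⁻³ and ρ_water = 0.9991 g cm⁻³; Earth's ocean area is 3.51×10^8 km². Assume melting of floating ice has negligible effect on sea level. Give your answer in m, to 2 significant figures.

≈ 0.076 m

The Ravard ice shelf is floating and already displaces its own weight of water, so its melt adds essentially nothing to sea level.
Draard: ice volume = 3.96×10^4 km² × 749 m = 2.966×10^4 km³; 2.966×10^4 × (903/999.1) = 2.681×10^4 km³ of water.
Selen: 1.98 Gt = 1.980×10^12 kg; dividing by ρ_w = 0.9991 g cm⁻³ = 999.1 kg m⁻³ gives 1.982×10^9 m³ of water.
Total added water ≈ 2.681×10^13 m³ over 3.51×10^14 m² → Δh = 0.0764 m.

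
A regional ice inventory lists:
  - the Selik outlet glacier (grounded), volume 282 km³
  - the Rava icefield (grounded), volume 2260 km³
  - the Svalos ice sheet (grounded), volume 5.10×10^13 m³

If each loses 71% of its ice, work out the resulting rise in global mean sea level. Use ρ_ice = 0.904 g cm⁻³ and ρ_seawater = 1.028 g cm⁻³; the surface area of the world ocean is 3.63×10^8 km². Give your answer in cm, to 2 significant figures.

≈ 9.2 cm

Selik: 0.71 × 282 km³ × (904/1028) = 176.1 km³ of water.
Rava: 0.71 × 2260 km³ × (904/1028) = 1411 km³ of water.
Svalos: 0.71 × 5.10×10^13 m³ × (904/1028) = 3.184×10^13 m³ of water.
Total added water ≈ 3.343×10^13 m³ over 3.63×10^14 m² → Δh = 0.0921 m = 9.2 cm.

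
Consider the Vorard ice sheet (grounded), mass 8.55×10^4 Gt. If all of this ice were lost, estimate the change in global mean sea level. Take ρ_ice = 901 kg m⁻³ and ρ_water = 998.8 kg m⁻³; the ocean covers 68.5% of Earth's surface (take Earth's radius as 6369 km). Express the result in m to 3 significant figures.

≈ 0.245 m

Vorard: 8.55×10^4 Gt = 8.550×10^16 kg; dividing by ρ_w = 998.8 kg m⁻³ gives 8.560×10^13 m³ of water.
Spread over 3.49×10^14 m² of ocean, Δh = 8.560×10^13 / 3.49×10^14 = 0.245 m.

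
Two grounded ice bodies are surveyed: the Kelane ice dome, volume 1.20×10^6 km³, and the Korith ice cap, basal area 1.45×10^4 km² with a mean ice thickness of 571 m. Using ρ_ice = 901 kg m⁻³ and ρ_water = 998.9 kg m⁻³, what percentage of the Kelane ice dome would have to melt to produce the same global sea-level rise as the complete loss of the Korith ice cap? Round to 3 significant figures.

Equal sea-level rise means equal mass of meltwater, i.e. equal mass of ice lost.
Ice mass of Korith: 7.460×10^15 kg; ice mass of Kelane: 1.081×10^18 kg.
Fraction required = 7.460×10^15 / 1.081×10^18 = 6.90×10^-3 → 0.690 %.

≈ 0.690 %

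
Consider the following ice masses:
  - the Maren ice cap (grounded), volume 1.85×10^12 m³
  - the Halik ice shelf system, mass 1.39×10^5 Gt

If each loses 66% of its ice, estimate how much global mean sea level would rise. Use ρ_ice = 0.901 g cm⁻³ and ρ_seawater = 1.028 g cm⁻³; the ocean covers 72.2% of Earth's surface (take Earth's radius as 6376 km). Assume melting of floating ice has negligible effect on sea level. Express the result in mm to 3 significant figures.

Maren: 0.66 × 1.85×10^12 m³ × (901/1028) = 1.070×10^12 m³ of water.
The Halik ice shelf system is floating and already displaces its own weight of water, so its melt adds essentially nothing to sea level.
Total added water ≈ 1.070×10^12 m³ over 3.69×10^14 m² → Δh = 2.90×10^-3 m = 2.90 mm.

≈ 2.90 mm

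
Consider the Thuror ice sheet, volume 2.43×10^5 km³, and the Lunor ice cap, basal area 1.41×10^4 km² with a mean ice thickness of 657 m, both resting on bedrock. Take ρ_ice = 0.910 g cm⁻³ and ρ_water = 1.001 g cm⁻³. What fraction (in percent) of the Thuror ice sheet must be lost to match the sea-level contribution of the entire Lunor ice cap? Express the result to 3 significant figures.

≈ 3.81 %

Equal sea-level rise means equal mass of meltwater, i.e. equal mass of ice lost.
Ice mass of Lunor: 8.430×10^15 kg; ice mass of Thuror: 2.211×10^17 kg.
Fraction required = 8.430×10^15 / 2.211×10^17 = 0.0381 → 3.81 %.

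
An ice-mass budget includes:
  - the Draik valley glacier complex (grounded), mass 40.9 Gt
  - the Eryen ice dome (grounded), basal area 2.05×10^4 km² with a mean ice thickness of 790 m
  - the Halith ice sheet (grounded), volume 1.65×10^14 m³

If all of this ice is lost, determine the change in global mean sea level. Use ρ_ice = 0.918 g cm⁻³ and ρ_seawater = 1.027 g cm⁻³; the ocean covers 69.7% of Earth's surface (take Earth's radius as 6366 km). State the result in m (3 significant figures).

Draik: 40.9 Gt = 4.090×10^13 kg; dividing by ρ_w = 1.027 g cm⁻³ = 1027 kg m⁻³ gives 3.982×10^10 m³ of water.
Eryen: ice volume = 2.05×10^4 km² × 790 m = 1.620×10^4 km³; 1.620×10^4 × (918/1027) = 1.448×10^4 km³ of water.
Halith: 1.65×10^14 m³ × (918/1027) = 1.475×10^14 m³ of water.
Total added water ≈ 1.620×10^14 m³ over 3.55×10^14 m² → Δh = 0.456 m.

≈ 0.456 m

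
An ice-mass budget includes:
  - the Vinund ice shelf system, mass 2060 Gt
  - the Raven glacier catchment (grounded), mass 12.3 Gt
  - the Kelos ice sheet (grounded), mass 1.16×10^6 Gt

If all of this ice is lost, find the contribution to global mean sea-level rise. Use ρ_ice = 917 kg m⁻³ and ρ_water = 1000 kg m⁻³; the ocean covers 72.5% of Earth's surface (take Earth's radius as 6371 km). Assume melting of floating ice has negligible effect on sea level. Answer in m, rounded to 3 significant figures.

≈ 3.14 m

The Vinund ice shelf system is floating and already displaces its own weight of water, so its melt adds essentially nothing to sea level.
Raven: 12.3 Gt = 1.230×10^13 kg; dividing by ρ_w = 1000 kg m⁻³ gives 1.230×10^10 m³ of water.
Kelos: 1.16×10^6 Gt = 1.160×10^18 kg; dividing by ρ_w = 1000 kg m⁻³ gives 1.160×10^15 m³ of water.
Total added water ≈ 1.160×10^15 m³ over 3.70×10^14 m² → Δh = 3.14 m.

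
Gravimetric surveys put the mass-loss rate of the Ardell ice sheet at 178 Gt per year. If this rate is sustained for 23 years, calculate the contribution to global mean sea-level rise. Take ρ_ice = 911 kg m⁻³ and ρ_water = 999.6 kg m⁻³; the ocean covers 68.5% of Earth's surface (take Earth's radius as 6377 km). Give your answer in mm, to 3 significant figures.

≈ 11.7 mm

Total mass lost = 178 Gt/yr × 23 yr = 4094 Gt = 4.094×10^15 kg.
ρ_w = 999.6 kg m⁻³, so water volume = 4.094×10^15 / 999.6 = 4.096×10^12 m³.
Δh = 4.096×10^12 / 3.50×10^14 = 0.0117 m = 11.7 mm.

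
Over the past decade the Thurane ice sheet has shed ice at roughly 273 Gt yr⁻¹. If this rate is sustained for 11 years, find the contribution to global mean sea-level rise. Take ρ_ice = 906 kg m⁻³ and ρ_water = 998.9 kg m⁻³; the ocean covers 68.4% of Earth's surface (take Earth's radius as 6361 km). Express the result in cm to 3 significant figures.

≈ 0.864 cm

Total mass lost = 273 Gt/yr × 11 yr = 3003 Gt = 3.003×10^15 kg.
ρ_w = 998.9 kg m⁻³, so water volume = 3.003×10^15 / 998.9 = 3.006×10^12 m³.
Δh = 3.006×10^12 / 3.48×10^14 = 8.64×10^-3 m = 0.864 cm.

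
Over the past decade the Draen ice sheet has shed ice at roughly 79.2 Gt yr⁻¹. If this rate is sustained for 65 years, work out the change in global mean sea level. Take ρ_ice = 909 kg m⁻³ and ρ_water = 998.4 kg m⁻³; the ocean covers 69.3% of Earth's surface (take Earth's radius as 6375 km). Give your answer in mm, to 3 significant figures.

≈ 14.6 mm

Total mass lost = 79.2 Gt/yr × 65 yr = 5148 Gt = 5.148×10^15 kg.
ρ_w = 998.4 kg m⁻³, so water volume = 5.148×10^15 / 998.4 = 5.156×10^12 m³.
Δh = 5.156×10^12 / 3.54×10^14 = 0.0146 m = 14.6 mm.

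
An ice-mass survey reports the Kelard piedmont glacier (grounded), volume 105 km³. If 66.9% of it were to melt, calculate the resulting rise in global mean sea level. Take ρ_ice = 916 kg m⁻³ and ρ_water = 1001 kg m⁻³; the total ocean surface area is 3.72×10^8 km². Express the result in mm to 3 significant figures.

Kelard: 0.669 × 105 km³ × (916/1001) = 64.28 km³ of water.
Spread over 3.72×10^14 m² of ocean, Δh = 6.428×10^10 / 3.72×10^14 = 1.73×10^-4 m = 0.173 mm.

≈ 0.173 mm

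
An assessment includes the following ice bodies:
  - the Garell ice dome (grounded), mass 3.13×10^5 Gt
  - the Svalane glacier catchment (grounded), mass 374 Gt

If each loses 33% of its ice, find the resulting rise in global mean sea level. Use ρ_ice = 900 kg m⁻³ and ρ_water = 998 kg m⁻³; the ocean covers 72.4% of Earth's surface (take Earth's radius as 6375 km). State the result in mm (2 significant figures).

Garell: 0.33 × 3.13×10^5 Gt = 1.033×10^17 kg; dividing by ρ_w = 998 kg m⁻³ gives 1.035×10^14 m³ of water.
Svalane: 0.33 × 374 Gt = 1.234×10^14 kg; dividing by ρ_w = 998 kg m⁻³ gives 1.237×10^11 m³ of water.
Total added water ≈ 1.036×10^14 m³ over 3.70×10^14 m² → Δh = 0.280 m = 280 mm.

≈ 280 mm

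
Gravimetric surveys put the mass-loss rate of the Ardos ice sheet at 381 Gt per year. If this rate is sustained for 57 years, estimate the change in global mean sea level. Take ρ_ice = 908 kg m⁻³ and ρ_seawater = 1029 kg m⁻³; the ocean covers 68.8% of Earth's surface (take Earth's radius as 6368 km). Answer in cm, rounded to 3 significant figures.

≈ 6.02 cm

Total mass lost = 381 Gt/yr × 57 yr = 2.172×10^4 Gt = 2.172×10^16 kg.
ρ_w = 1029 kg m⁻³, so water volume = 2.172×10^16 / 1029 = 2.110×10^13 m³.
Δh = 2.110×10^13 / 3.51×10^14 = 0.0602 m = 6.02 cm.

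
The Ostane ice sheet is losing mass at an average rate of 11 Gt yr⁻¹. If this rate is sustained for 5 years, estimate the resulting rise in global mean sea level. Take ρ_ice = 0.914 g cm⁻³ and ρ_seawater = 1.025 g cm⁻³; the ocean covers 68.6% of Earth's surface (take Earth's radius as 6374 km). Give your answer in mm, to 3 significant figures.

≈ 0.153 mm

Total mass lost = 11 Gt/yr × 5 yr = 55.00 Gt = 5.500×10^13 kg.
ρ_w = 1.025 g cm⁻³ = 1025 kg m⁻³, so water volume = 5.500×10^13 / 1025 = 5.366×10^10 m³.
Δh = 5.366×10^10 / 3.50×10^14 = 1.53×10^-4 m = 0.153 mm.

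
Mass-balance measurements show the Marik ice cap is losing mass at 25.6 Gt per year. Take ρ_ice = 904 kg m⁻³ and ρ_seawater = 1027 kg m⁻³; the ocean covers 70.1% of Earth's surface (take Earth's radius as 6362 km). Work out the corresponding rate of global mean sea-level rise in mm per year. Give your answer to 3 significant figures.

≈ 0.0699 mm/yr

ρ_w = 1027 kg m⁻³. Annual water volume added = 25.6 Gt / ρ_w = 2.560×10^13 kg / 1027 kg m⁻³ = 2.493×10^10 m³.
Δh per year = 2.493×10^10 / 3.57×10^14 = 6.99×10^-5 m = 0.0699 mm.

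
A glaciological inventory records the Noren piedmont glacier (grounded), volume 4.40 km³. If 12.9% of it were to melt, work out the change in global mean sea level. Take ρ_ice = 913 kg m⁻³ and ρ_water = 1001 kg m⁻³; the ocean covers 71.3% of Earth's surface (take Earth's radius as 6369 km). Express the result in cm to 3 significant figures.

≈ 1.42×10^-4 cm

Noren: 0.129 × 4.40 km³ × (913/1001) = 0.5177 km³ of water.
Spread over 3.63×10^14 m² of ocean, Δh = 5.177×10^8 / 3.63×10^14 = 1.42×10^-6 m = 1.42×10^-4 cm.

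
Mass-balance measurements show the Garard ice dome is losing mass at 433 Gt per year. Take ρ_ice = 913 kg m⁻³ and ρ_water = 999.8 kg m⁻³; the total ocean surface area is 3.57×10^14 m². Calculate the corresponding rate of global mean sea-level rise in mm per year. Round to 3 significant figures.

≈ 1.21 mm/yr

ρ_w = 999.8 kg m⁻³. Annual water volume added = 433 Gt / ρ_w = 4.330×10^14 kg / 999.8 kg m⁻³ = 4.331×10^11 m³.
Δh per year = 4.331×10^11 / 3.57×10^14 = 1.21×10^-3 m = 1.21 mm.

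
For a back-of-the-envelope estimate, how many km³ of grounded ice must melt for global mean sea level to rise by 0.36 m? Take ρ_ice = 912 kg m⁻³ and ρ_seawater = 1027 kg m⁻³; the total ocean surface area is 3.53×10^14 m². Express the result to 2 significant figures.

≈ 1.4×10^5 km³

Required water volume = Δh × A = 0.36 m × 3.53×10^14 m² = 1.271×10^14 m³ = 1.271×10^5 km³.
Ice volume = water volume × ρ_w/ρ_ice = 1.271×10^5 × 1027/912 = 1.4×10^5 km³.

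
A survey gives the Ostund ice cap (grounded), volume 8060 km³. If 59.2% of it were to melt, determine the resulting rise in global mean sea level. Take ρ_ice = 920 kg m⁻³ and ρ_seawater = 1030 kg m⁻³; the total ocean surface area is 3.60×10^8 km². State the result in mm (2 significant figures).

≈ 12 mm

Ostund: 0.592 × 8060 km³ × (920/1030) = 4262 km³ of water.
Spread over 3.60×10^14 m² of ocean, Δh = 4.262×10^12 / 3.60×10^14 = 0.0118 m = 12 mm.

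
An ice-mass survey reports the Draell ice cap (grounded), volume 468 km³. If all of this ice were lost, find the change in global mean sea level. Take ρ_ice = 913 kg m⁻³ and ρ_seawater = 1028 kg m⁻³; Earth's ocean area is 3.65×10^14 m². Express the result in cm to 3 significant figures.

≈ 0.114 cm

Draell: 468 km³ × (913/1028) = 415.6 km³ of water.
Spread over 3.65×10^14 m² of ocean, Δh = 4.156×10^11 / 3.65×10^14 = 1.14×10^-3 m = 0.114 cm.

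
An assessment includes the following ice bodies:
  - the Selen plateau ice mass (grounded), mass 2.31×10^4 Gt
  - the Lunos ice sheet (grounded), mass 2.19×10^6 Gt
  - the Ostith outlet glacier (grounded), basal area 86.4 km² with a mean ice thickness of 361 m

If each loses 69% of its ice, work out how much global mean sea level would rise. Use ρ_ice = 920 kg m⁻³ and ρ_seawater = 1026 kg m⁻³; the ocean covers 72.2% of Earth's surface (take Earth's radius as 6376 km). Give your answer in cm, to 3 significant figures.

Selen: 0.69 × 2.31×10^4 Gt = 1.594×10^16 kg; dividing by ρ_w = 1026 kg m⁻³ gives 1.554×10^13 m³ of water.
Lunos: 0.69 × 2.19×10^6 Gt = 1.511×10^18 kg; dividing by ρ_w = 1026 kg m⁻³ gives 1.473×10^15 m³ of water.
Ostith: ice volume = 86.4 km² × 361 m = 31.19 km³; 0.69 × 31.19 × (920/1026) = 19.30 km³ of water.
Total added water ≈ 1.488×10^15 m³ over 3.69×10^14 m² → Δh = 4.04 m = 404 cm.

≈ 404 cm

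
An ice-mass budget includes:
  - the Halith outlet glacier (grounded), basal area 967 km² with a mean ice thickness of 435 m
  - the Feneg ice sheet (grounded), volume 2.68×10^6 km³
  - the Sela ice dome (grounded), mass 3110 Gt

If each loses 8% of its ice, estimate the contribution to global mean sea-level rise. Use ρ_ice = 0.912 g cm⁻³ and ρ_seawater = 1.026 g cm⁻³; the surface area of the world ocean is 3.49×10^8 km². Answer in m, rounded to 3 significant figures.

Halith: ice volume = 967 km² × 435 m = 420.6 km³; 0.08 × 420.6 × (912/1026) = 29.91 km³ of water.
Feneg: 0.08 × 2.68×10^6 km³ × (912/1026) = 1.906×10^5 km³ of water.
Sela: 0.08 × 3110 Gt = 2.488×10^14 kg; dividing by ρ_w = 1.026 g cm⁻³ = 1026 kg m⁻³ gives 2.425×10^11 m³ of water.
Total added water ≈ 1.909×10^14 m³ over 3.49×10^14 m² → Δh = 0.547 m.

≈ 0.547 m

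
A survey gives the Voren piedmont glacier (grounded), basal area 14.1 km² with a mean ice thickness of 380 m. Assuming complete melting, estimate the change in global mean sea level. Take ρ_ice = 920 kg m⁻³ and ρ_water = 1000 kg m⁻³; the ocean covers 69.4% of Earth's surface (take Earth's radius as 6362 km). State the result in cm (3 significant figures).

Voren: ice volume = 14.1 km² × 380 m = 5.358 km³; 5.358 × (920/1000) = 4.929 km³ of water.
Spread over 3.53×10^14 m² of ocean, Δh = 4.929×10^9 / 3.53×10^14 = 1.40×10^-5 m = 1.40×10^-3 cm.

≈ 1.40×10^-3 cm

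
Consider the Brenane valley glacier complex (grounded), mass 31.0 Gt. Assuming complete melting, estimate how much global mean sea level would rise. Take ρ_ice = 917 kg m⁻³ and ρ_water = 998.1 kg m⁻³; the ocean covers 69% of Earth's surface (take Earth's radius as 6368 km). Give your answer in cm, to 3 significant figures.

≈ 8.83×10^-3 cm

Brenane: 31.0 Gt = 3.100×10^13 kg; dividing by ρ_w = 998.1 kg m⁻³ gives 3.106×10^10 m³ of water.
Spread over 3.52×10^14 m² of ocean, Δh = 3.106×10^10 / 3.52×10^14 = 8.83×10^-5 m = 8.83×10^-3 cm.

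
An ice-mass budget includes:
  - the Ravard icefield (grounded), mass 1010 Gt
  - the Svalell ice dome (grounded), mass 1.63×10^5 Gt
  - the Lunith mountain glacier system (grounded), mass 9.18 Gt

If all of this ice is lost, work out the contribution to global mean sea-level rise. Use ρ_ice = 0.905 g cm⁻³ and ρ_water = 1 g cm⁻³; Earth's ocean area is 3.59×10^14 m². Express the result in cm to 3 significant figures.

≈ 45.7 cm

Ravard: 1010 Gt = 1.010×10^15 kg; dividing by ρ_w = 1 g cm⁻³ = 1000 kg m⁻³ gives 1.010×10^12 m³ of water.
Svalell: 1.63×10^5 Gt = 1.630×10^17 kg; dividing by ρ_w = 1000 kg m⁻³ gives 1.630×10^14 m³ of water.
Lunith: 9.18 Gt = 9.180×10^12 kg; dividing by ρ_w = 1000 kg m⁻³ gives 9.180×10^9 m³ of water.
Total added water ≈ 1.640×10^14 m³ over 3.59×10^14 m² → Δh = 0.457 m = 45.7 cm.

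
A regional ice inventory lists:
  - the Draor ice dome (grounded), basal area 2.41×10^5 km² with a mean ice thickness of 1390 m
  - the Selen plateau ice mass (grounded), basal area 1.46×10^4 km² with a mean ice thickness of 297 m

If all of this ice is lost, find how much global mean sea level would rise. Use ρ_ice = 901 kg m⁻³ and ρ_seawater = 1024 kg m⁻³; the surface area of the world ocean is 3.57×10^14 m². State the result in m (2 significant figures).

Draor: ice volume = 2.41×10^5 km² × 1390 m = 3.350×10^5 km³; 3.350×10^5 × (901/1024) = 2.948×10^5 km³ of water.
Selen: ice volume = 1.46×10^4 km² × 297 m = 4336 km³; 4336 × (901/1024) = 3815 km³ of water.
Total added water ≈ 2.986×10^14 m³ over 3.57×10^14 m² → Δh = 0.836 m.

≈ 0.84 m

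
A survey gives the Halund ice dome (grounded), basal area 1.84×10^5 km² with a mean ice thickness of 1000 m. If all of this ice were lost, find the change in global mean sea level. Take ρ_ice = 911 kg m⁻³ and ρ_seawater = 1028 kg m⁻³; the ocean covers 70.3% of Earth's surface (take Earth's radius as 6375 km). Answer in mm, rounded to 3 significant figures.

≈ 454 mm

Halund: ice volume = 1.84×10^5 km² × 1000 m = 1.840×10^5 km³; 1.840×10^5 × (911/1028) = 1.631×10^5 km³ of water.
Spread over 3.59×10^14 m² of ocean, Δh = 1.631×10^14 / 3.59×10^14 = 0.454 m = 454 mm.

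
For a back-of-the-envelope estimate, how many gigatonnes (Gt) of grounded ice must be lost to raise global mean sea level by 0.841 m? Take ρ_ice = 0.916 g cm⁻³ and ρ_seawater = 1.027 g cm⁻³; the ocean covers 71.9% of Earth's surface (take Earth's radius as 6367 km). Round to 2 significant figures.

Required water volume = Δh × A = 0.841 m × 3.66×10^14 m² = 3.080×10^14 m³.
ρ_w = 1.027 g cm⁻³ = 1027 kg m⁻³, so the mass of water = 3.080×10^14 m³ × 1027 kg m⁻³ = 3.164×10^17 kg = 3.2×10^5 Gt (and the same mass of ice, by conservation).

≈ 3.2×10^5 Gt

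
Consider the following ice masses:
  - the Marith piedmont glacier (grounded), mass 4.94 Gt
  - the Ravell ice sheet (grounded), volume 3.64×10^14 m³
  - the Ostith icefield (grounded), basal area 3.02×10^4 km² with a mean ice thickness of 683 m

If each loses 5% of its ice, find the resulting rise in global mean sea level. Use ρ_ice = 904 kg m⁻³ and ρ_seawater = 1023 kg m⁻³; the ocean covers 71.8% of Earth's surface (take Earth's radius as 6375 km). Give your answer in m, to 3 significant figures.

≈ 0.0463 m

Marith: 0.05 × 4.94 Gt = 2.470×10^11 kg; dividing by ρ_w = 1023 kg m⁻³ gives 2.414×10^8 m³ of water.
Ravell: 0.05 × 3.64×10^14 m³ × (904/1023) = 1.608×10^13 m³ of water.
Ostith: ice volume = 3.02×10^4 km² × 683 m = 2.063×10^4 km³; 0.05 × 2.063×10^4 × (904/1023) = 911.4 km³ of water.
Total added water ≈ 1.699×10^13 m³ over 3.67×10^14 m² → Δh = 0.0463 m.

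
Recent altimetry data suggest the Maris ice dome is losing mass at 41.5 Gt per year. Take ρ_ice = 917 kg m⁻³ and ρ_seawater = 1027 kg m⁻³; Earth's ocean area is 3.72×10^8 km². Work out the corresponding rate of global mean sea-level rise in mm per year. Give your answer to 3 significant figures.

ρ_w = 1027 kg m⁻³. Annual water volume added = 41.5 Gt / ρ_w = 4.150×10^13 kg / 1027 kg m⁻³ = 4.041×10^10 m³.
Δh per year = 4.041×10^10 / 3.72×10^14 = 1.09×10^-4 m = 0.109 mm.

≈ 0.109 mm/yr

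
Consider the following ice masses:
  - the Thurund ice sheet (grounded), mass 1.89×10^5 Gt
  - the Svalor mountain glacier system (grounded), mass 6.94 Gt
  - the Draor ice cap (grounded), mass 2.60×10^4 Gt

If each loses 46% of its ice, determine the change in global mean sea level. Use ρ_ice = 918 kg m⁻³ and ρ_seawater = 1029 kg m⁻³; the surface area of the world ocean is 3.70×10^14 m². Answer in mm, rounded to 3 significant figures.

Thurund: 0.46 × 1.89×10^5 Gt = 8.694×10^16 kg; dividing by ρ_w = 1029 kg m⁻³ gives 8.449×10^13 m³ of water.
Svalor: 0.46 × 6.94 Gt = 3.192×10^12 kg; dividing by ρ_w = 1029 kg m⁻³ gives 3.102×10^9 m³ of water.
Draor: 0.46 × 2.60×10^4 Gt = 1.196×10^16 kg; dividing by ρ_w = 1029 kg m⁻³ gives 1.162×10^13 m³ of water.
Total added water ≈ 9.612×10^13 m³ over 3.70×10^14 m² → Δh = 0.260 m = 260 mm.

≈ 260 mm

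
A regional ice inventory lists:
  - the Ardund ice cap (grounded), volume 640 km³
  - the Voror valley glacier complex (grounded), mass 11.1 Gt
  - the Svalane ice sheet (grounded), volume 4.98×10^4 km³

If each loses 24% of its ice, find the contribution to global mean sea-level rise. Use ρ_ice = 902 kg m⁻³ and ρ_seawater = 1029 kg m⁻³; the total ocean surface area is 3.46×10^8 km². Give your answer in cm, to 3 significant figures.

≈ 3.07 cm

Ardund: 0.24 × 640 km³ × (902/1029) = 134.6 km³ of water.
Voror: 0.24 × 11.1 Gt = 2.664×10^12 kg; dividing by ρ_w = 1029 kg m⁻³ gives 2.589×10^9 m³ of water.
Svalane: 0.24 × 4.98×10^4 km³ × (902/1029) = 1.048×10^4 km³ of water.
Total added water ≈ 1.061×10^13 m³ over 3.46×10^14 m² → Δh = 0.0307 m = 3.07 cm.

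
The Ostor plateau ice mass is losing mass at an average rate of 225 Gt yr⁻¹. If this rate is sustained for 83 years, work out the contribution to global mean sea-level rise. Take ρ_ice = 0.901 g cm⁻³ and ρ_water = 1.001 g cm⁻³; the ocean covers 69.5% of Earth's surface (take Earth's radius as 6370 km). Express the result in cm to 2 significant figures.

≈ 5.3 cm

Total mass lost = 225 Gt/yr × 83 yr = 1.868×10^4 Gt = 1.868×10^16 kg.
ρ_w = 1.001 g cm⁻³ = 1001 kg m⁻³, so water volume = 1.868×10^16 / 1001 = 1.866×10^13 m³.
Δh = 1.866×10^13 / 3.54×10^14 = 0.0526 m = 5.3 cm.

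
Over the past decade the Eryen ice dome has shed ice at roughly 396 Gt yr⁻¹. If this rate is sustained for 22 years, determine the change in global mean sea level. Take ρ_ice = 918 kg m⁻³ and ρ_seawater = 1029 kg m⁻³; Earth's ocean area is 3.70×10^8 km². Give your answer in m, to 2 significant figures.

Total mass lost = 396 Gt/yr × 22 yr = 8712 Gt = 8.712×10^15 kg.
ρ_w = 1029 kg m⁻³, so water volume = 8.712×10^15 / 1029 = 8.466×10^12 m³.
Δh = 8.466×10^12 / 3.70×10^14 = 0.0229 m.

≈ 0.023 m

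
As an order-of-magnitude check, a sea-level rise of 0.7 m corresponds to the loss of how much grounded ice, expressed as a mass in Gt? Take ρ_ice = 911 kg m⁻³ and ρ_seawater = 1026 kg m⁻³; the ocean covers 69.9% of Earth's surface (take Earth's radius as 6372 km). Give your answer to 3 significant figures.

≈ 2.56×10^5 Gt

Required water volume = Δh × A = 0.7 m × 3.57×10^14 m² = 2.497×10^14 m³.
ρ_w = 1026 kg m⁻³, so the mass of water = 2.497×10^14 m³ × 1026 kg m⁻³ = 2.561×10^17 kg = 2.56×10^5 Gt (and the same mass of ice, by conservation).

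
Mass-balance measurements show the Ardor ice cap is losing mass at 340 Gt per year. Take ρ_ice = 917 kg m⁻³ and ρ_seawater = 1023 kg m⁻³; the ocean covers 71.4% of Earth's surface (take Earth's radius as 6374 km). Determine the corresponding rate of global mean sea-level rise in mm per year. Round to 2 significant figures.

≈ 0.91 mm/yr

ρ_w = 1023 kg m⁻³. Annual water volume added = 340 Gt / ρ_w = 3.400×10^14 kg / 1023 kg m⁻³ = 3.324×10^11 m³.
Δh per year = 3.324×10^11 / 3.65×10^14 = 9.12×10^-4 m = 0.91 mm.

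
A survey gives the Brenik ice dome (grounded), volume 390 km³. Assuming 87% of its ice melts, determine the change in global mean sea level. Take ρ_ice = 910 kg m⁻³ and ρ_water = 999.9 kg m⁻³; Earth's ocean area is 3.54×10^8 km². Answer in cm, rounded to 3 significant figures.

≈ 0.0872 cm

Brenik: 0.87 × 390 km³ × (910/999.9) = 308.8 km³ of water.
Spread over 3.54×10^14 m² of ocean, Δh = 3.088×10^11 / 3.54×10^14 = 8.72×10^-4 m = 0.0872 cm.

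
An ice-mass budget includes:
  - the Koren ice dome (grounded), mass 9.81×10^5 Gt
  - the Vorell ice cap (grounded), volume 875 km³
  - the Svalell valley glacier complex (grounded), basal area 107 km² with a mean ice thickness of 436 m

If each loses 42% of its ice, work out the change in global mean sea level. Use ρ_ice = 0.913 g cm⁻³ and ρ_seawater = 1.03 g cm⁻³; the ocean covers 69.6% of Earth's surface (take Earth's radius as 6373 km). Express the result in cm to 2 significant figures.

Koren: 0.42 × 9.81×10^5 Gt = 4.120×10^17 kg; dividing by ρ_w = 1.03 g cm⁻³ = 1030 kg m⁻³ gives 4.000×10^14 m³ of water.
Vorell: 0.42 × 875 km³ × (913/1030) = 325.8 km³ of water.
Svalell: ice volume = 107 km² × 436 m = 46.65 km³; 0.42 × 46.65 × (913/1030) = 17.37 km³ of water.
Total added water ≈ 4.004×10^14 m³ over 3.55×10^14 m² → Δh = 1.13 m = 110 cm.

≈ 110 cm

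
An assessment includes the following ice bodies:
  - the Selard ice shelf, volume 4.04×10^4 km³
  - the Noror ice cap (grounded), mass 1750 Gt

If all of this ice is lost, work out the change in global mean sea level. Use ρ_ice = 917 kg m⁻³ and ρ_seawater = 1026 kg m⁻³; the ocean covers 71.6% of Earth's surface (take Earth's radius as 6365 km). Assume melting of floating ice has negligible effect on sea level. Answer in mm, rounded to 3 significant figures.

The Selard ice shelf is floating and already displaces its own weight of water, so its melt adds essentially nothing to sea level.
Noror: 1750 Gt = 1.750×10^15 kg; dividing by ρ_w = 1026 kg m⁻³ gives 1.706×10^12 m³ of water.
Total added water ≈ 1.706×10^12 m³ over 3.65×10^14 m² → Δh = 4.68×10^-3 m = 4.68 mm.

≈ 4.68 mm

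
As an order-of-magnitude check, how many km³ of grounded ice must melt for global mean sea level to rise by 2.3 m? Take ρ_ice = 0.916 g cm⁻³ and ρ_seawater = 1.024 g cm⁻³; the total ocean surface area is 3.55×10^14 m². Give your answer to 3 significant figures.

≈ 9.13×10^5 km³

Required water volume = Δh × A = 2.3 m × 3.55×10^14 m² = 8.165×10^14 m³ = 8.165×10^5 km³.
Ice volume = water volume × ρ_w/ρ_ice = 8.165×10^5 × 1024/916 = 9.13×10^5 km³.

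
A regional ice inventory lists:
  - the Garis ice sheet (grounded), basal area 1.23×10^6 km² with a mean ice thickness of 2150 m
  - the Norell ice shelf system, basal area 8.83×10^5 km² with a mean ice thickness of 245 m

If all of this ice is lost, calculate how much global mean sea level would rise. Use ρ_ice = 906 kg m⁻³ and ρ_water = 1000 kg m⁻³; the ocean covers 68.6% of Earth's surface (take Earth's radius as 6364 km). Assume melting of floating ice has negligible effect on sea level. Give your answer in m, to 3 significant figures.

≈ 6.86 m

Garis: ice volume = 1.23×10^6 km² × 2150 m = 2.644×10^6 km³; 2.644×10^6 × (906/1000) = 2.396×10^6 km³ of water.
The Norell ice shelf system is floating and already displaces its own weight of water, so its melt adds essentially nothing to sea level.
Total added water ≈ 2.396×10^15 m³ over 3.49×10^14 m² → Δh = 6.86 m.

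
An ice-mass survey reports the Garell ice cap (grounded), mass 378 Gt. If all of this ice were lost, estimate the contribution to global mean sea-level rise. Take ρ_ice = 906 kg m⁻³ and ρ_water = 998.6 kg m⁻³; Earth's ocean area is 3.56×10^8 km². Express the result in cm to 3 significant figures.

Garell: 378 Gt = 3.780×10^14 kg; dividing by ρ_w = 998.6 kg m⁻³ gives 3.785×10^11 m³ of water.
Spread over 3.56×10^14 m² of ocean, Δh = 3.785×10^11 / 3.56×10^14 = 1.06×10^-3 m = 0.106 cm.

≈ 0.106 cm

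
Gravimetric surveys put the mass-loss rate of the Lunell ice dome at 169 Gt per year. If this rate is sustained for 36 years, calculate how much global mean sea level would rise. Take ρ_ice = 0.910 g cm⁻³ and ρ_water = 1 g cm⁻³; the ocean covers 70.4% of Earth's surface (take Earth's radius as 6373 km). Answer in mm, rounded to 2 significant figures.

Total mass lost = 169 Gt/yr × 36 yr = 6084 Gt = 6.084×10^15 kg.
ρ_w = 1 g cm⁻³ = 1000 kg m⁻³, so water volume = 6.084×10^15 / 1000 = 6.084×10^12 m³.
Δh = 6.084×10^12 / 3.59×10^14 = 0.0169 m = 17 mm.

≈ 17 mm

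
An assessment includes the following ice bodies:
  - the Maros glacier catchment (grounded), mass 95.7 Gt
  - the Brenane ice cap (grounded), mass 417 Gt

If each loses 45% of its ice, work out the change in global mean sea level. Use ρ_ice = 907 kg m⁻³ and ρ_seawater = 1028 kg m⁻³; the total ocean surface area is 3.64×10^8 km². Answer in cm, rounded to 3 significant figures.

≈ 0.0617 cm

Maros: 0.45 × 95.7 Gt = 4.307×10^13 kg; dividing by ρ_w = 1028 kg m⁻³ gives 4.189×10^10 m³ of water.
Brenane: 0.45 × 417 Gt = 1.876×10^14 kg; dividing by ρ_w = 1028 kg m⁻³ gives 1.825×10^11 m³ of water.
Total added water ≈ 2.244×10^11 m³ over 3.64×10^14 m² → Δh = 6.17×10^-4 m = 0.0617 cm.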